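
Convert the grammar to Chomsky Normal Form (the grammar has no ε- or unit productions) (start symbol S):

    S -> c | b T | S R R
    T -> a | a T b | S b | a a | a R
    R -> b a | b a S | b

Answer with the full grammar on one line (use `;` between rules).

Introduce a nonterminal for each terminal appearing in a rule of length ≥ 2: X1 → b, X2 → a.
Binarize each right-hand side of length ≥ 3 by chaining fresh nonterminals (Y1, Y2, …): affected rules were S → S R R; T → X2 T X1; R → X1 X2 S.

S -> c | X1 T | S Y1; T -> a | X2 Y2 | S X1 | X2 X2 | X2 R; R -> X1 X2 | X1 Y3 | b; X1 -> b; X2 -> a; Y1 -> R R; Y2 -> T X1; Y3 -> X2 S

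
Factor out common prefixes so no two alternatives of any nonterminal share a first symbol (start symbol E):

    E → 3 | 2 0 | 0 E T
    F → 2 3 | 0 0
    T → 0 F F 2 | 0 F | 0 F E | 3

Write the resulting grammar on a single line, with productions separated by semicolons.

E → 3 | 2 0 | 0 E T; F → 2 3 | 0 0; T → 3 | 0 F T'; T' → F 2 | ε | E

T has alternatives sharing prefix '0 F': factor to T → 0 F T' with T' → F 2 | ε | E.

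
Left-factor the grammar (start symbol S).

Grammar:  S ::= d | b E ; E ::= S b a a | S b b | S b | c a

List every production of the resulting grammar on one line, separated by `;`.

S ::= d | b E; E ::= c a | S b E'; E' ::= a a | b | ε

E has alternatives sharing prefix 'S b': factor to E → S b E' with E' → a a | b | ε.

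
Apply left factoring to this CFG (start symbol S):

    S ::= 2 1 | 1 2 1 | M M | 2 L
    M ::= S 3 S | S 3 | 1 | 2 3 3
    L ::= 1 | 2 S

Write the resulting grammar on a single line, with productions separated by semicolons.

S has alternatives sharing prefix '2': factor to S → 2 S' with S' → 1 | L.
M has alternatives sharing prefix 'S 3': factor to M → S 3 M' with M' → S | ε.

S ::= 1 2 1 | M M | 2 S'; M ::= 1 | 2 3 3 | S 3 M'; L ::= 1 | 2 S; S' ::= 1 | L; M' ::= S | ε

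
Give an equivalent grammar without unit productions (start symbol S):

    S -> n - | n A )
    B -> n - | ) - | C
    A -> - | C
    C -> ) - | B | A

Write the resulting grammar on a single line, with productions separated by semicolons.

Unit pairs: A ⇒* {B, C}; B ⇒* {A, C}; C ⇒* {A, B}.
Replace each nonterminal's rules with the union of the non-unit rules of every nonterminal it unit-derives.

S -> n - | n A ); B -> n - | ) - | -; A -> n - | ) - | -; C -> n - | ) - | -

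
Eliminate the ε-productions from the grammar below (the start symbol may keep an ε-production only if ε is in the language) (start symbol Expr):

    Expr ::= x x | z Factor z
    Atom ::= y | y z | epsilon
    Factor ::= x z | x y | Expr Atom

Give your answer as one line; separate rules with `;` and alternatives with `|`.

Expr ::= x x | z Factor z; Atom ::= y | y z; Factor ::= x z | x y | Expr Atom | Expr

The nullable symbols are {Atom}.
ε ∉ L(G), so no ε-production is kept.
Add the nullable-subset variants: Factor → Expr Atom gives Expr Atom | Expr.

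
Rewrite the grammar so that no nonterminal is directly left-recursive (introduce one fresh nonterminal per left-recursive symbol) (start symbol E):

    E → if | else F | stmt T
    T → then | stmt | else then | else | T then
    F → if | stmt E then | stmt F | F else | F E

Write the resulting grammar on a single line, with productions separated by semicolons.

Directly left-recursive nonterminals: T, F.
For T: α = {then}, β = {then, stmt, else then, else}. Rewrite as T → β T' and T' → α T' | ε.
For F: α = {else, E}, β = {if, stmt E then, stmt F}. Rewrite as F → β F' and F' → α F' | ε.

E → if | else F | stmt T; T → then T' | stmt T' | else then T' | else T'; F → if F' | stmt E then F' | stmt F F'; T' → then T' | ε; F' → else F' | E F' | ε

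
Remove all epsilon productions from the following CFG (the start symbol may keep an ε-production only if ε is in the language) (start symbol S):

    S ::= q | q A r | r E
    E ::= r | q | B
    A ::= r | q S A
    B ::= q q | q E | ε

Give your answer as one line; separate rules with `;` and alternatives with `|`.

S ::= q | q A r | r E | r; E ::= r | q | B; A ::= r | q S A; B ::= q q | q E | q

Nullable nonterminals: {B, E}.
ε ∉ L(G), so no ε-production is kept.
Expand every rule over subsets of its nullable positions: S → r E gives r E | r. B → q E gives q E | q.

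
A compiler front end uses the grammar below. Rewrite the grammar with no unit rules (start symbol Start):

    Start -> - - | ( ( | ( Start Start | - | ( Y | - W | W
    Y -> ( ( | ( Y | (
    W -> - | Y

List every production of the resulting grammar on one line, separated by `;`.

Unit pairs: Start ⇒* {W, Y}; W ⇒* {Y}.
For each unit pair (A, B), copy every non-unit production of B to A, then drop all unit productions.

Start -> - - | ( ( | ( Start Start | - | ( Y | - W | (; Y -> ( ( | ( Y | (; W -> ( ( | ( Y | ( | -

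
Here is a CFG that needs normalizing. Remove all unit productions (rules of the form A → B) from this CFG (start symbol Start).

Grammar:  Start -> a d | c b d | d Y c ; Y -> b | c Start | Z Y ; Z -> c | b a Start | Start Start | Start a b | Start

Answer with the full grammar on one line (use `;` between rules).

Unit pairs: Z ⇒* {Start}.
For every A with A ⇒* B via unit rules, add B's non-unit alternatives to A; then delete every rule of the form X → Y.

Start -> a d | c b d | d Y c; Y -> b | c Start | Z Y; Z -> c | b a Start | Start Start | Start a b | a d | c b d | d Y c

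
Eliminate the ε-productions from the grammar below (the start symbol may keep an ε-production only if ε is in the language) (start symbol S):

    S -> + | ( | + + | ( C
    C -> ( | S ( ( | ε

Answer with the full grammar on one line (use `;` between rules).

Nullable set = {C}.
ε ∉ L(G), so no ε-production is kept.

S -> + | ( | + + | ( C; C -> ( | S ( (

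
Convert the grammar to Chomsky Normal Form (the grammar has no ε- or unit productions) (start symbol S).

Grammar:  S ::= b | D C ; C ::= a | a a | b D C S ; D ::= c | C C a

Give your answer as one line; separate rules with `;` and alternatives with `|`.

Introduce a nonterminal for each terminal appearing in a rule of length ≥ 2: X1 → a, X2 → b.
Binarize each right-hand side of length ≥ 3 by chaining fresh nonterminals (Y1, Y2, …): affected rules were C → X2 D C S; D → C C X1.

S ::= b | D C; C ::= a | X1 X1 | X2 Y1; D ::= c | C Y3; X1 ::= a; X2 ::= b; Y1 ::= D Y2; Y2 ::= C S; Y3 ::= C X1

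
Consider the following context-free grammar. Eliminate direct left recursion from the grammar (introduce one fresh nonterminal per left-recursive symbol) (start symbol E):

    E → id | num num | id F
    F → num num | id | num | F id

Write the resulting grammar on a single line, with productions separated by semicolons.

E → id | num num | id F; F → num num F' | id F' | num F'; F' → id F' | eps

Directly left-recursive nonterminal: F.
For F: α = {id}, β = {num num, id, num}. Rewrite as F → β F' and F' → α F' | ε.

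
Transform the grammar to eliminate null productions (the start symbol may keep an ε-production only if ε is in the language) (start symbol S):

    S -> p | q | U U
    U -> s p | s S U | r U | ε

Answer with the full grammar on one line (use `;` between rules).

The nullable symbols are {S, U}.
ε ∈ L(G) since S is nullable, so keep S → ε.
Add the nullable-subset variants: S → U U gives U U | U. U → s S U gives s S U | s S | s U | s. U → r U gives r U | r.

S -> p | q | U U | U | ε; U -> s p | s S U | s S | s U | s | r U | r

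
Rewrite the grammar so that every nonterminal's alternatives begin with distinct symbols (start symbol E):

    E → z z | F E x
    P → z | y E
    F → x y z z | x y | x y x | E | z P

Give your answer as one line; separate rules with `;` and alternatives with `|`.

F has alternatives sharing prefix 'x y': factor to F → x y F' with F' → z z | ε | x.

E → z z | F E x; P → z | y E; F → E | z P | x y F'; F' → z z | ε | x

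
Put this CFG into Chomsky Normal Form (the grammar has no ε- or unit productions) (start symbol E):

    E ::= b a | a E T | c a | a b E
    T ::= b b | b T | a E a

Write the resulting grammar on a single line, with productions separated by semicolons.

E ::= X1 X2 | X2 Y1 | X3 X2 | X2 Y2; T ::= X1 X1 | X1 T | X2 Y3; X1 ::= b; X2 ::= a; X3 ::= c; Y1 ::= E T; Y2 ::= X1 E; Y3 ::= E X2

Introduce a nonterminal for each terminal appearing in a rule of length ≥ 2: X1 → b, X2 → a, X3 → c.
Binarize each right-hand side of length ≥ 3 by chaining fresh nonterminals (Y1, Y2, …): affected rules were E → X2 E T; E → X2 X1 E; T → X2 E X2.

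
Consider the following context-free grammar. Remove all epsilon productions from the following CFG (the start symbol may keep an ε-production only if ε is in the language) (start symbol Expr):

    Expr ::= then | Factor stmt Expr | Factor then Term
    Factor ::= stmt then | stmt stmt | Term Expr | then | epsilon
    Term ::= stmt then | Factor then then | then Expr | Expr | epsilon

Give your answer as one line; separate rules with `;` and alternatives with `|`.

The nullable symbols are {Factor, Term}.
ε ∉ L(G), so no ε-production is kept.
Expand every rule over subsets of its nullable positions: Expr → Factor stmt Expr gives Factor stmt Expr | stmt Expr. Expr → Factor then Term gives Factor then Term | Factor then | then Term. Factor → Term Expr gives Term Expr | Expr. Term → Factor then then gives Factor then then | then then.

Expr ::= then | Factor stmt Expr | stmt Expr | Factor then Term | Factor then | then Term; Factor ::= stmt then | stmt stmt | Term Expr | Expr | then; Term ::= stmt then | Factor then then | then then | then Expr | Expr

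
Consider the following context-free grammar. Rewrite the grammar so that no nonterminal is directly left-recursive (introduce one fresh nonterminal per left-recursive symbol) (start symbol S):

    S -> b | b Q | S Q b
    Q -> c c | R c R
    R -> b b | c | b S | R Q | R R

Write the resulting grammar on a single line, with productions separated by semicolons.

S, R are directly left-recursive.
For S: α = {Q b}, β = {b, b Q}. Rewrite as S → β S' and S' → α S' | ε.
For R: α = {Q, R}, β = {b b, c, b S}. Rewrite as R → β R' and R' → α R' | ε.

S -> b S' | b Q S'; Q -> c c | R c R; R -> b b R' | c R' | b S R'; S' -> Q b S' | ε; R' -> Q R' | R R' | ε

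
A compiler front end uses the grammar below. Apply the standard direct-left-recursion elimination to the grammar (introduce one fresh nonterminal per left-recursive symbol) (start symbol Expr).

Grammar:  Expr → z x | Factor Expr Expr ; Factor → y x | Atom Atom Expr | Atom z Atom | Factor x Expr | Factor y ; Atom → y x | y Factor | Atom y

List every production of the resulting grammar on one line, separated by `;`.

Left recursion appears on Factor, Atom.
For Factor: α = {x Expr, y}, β = {y x, Atom Atom Expr, Atom z Atom}. Rewrite as Factor → β Factor1 and Factor1 → α Factor1 | ε.
For Atom: α = {y}, β = {y x, y Factor}. Rewrite as Atom → β Atom1 and Atom1 → α Atom1 | ε.

Expr → z x | Factor Expr Expr; Factor → y x Factor1 | Atom Atom Expr Factor1 | Atom z Atom Factor1; Atom → y x Atom1 | y Factor Atom1; Factor1 → x Expr Factor1 | y Factor1 | ε; Atom1 → y Atom1 | ε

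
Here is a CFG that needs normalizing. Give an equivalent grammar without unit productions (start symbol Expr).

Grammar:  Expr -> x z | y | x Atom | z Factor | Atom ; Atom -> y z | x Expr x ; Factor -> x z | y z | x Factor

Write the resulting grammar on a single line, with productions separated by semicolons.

Expr -> y z | x Expr x | x z | y | x Atom | z Factor; Atom -> y z | x Expr x; Factor -> x z | y z | x Factor

Unit pairs: Expr ⇒* {Atom}.
Replace each nonterminal's rules with the union of the non-unit rules of every nonterminal it unit-derives.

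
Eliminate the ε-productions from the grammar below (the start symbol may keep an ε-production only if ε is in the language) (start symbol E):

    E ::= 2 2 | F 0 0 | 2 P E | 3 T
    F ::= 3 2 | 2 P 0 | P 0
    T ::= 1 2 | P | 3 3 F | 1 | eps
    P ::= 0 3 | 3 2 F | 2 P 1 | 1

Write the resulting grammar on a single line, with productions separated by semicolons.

The nullable symbols are {T}.
ε ∉ L(G), so no ε-production is kept.
Add the nullable-subset variants: E → 3 T gives 3 T | 3.

E ::= 2 2 | F 0 0 | 2 P E | 3 T | 3; F ::= 3 2 | 2 P 0 | P 0; T ::= 1 2 | P | 3 3 F | 1; P ::= 0 3 | 3 2 F | 2 P 1 | 1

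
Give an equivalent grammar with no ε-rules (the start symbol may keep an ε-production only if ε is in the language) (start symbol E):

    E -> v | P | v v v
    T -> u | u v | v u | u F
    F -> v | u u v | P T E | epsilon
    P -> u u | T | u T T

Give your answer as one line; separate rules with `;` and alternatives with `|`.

Nullable set = {F}.
ε ∉ L(G), so no ε-production is kept.

E -> v | P | v v v; T -> u | u v | v u | u F; F -> v | u u v | P T E; P -> u u | T | u T T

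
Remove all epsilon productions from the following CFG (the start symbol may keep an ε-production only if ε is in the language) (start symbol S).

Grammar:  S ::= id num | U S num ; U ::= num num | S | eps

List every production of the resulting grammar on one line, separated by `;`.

S ::= id num | U S num | S num; U ::= num num | S

Nullable nonterminals: {U}.
ε ∉ L(G), so no ε-production is kept.
Expand every rule over subsets of its nullable positions: S → U S num gives U S num | S num.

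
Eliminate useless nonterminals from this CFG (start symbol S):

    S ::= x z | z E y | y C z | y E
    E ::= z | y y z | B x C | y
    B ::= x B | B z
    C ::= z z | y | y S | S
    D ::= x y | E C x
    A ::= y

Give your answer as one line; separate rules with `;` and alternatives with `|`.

Generating nonterminals: {A, C, D, E, S}.
Reachable from S after that: {C, E, S}.
Removed useless symbols: {A, B, D} and every production mentioning them.

S ::= x z | z E y | y C z | y E; E ::= z | y y z | y; C ::= z z | y | y S | S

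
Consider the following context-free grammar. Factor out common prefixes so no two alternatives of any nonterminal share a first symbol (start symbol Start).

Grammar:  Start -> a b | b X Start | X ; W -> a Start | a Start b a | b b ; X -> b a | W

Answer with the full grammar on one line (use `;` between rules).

Start -> a b | b X Start | X; W -> b b | a Start W1; X -> b a | W; W1 -> eps | b a

W has alternatives sharing prefix 'a Start': factor to W → a Start W1 with W1 → ε | b a.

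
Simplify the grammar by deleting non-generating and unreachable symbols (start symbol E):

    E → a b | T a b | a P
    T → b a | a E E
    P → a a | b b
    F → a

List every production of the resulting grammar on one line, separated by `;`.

Generating nonterminals: {E, F, P, T}.
Reachable from E after that: {E, P, T}.
Removed useless symbols: {F} and every production mentioning them.

E → a b | T a b | a P; T → b a | a E E; P → a a | b b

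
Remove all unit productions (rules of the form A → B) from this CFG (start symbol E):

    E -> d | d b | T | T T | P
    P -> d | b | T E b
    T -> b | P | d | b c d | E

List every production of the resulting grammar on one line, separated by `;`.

Unit pairs: E ⇒* {P, T}; T ⇒* {E, P}.
Replace each nonterminal's rules with the union of the non-unit rules of every nonterminal it unit-derives.

E -> d | d b | T T | b | T E b | b c d; P -> d | b | T E b; T -> d | d b | T T | b | T E b | b c d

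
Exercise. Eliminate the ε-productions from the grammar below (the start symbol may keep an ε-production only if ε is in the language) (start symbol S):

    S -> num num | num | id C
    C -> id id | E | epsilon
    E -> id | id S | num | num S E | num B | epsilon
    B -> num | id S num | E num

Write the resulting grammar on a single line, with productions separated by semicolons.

S -> num num | num | id C | id; C -> id id | E; E -> id | id S | num | num S E | num S | num B; B -> num | id S num | E num

The nullable symbols are {C, E}.
ε ∉ L(G), so no ε-production is kept.
For each production, add variants omitting each subset of nullable occurrences: S → id C gives id C | id. E → num S E gives num S E | num S.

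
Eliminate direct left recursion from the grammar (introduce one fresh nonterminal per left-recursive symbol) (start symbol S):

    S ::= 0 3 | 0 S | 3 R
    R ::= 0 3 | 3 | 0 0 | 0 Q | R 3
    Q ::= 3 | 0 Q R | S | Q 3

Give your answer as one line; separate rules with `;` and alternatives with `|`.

S ::= 0 3 | 0 S | 3 R; R ::= 0 3 R' | 3 R' | 0 0 R' | 0 Q R'; Q ::= 3 Q' | 0 Q R Q' | S Q'; R' ::= 3 R' | ε; Q' ::= 3 Q' | ε

Left recursion appears on R, Q.
For R: α = {3}, β = {0 3, 3, 0 0, 0 Q}. Rewrite as R → β R' and R' → α R' | ε.
For Q: α = {3}, β = {3, 0 Q R, S}. Rewrite as Q → β Q' and Q' → α Q' | ε.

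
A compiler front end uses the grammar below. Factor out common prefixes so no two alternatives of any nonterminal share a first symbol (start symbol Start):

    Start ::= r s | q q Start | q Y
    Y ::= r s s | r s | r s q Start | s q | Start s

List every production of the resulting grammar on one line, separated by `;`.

Start has alternatives sharing prefix 'q': factor to Start → q Start1 with Start1 → q Start | Y.
Y has alternatives sharing prefix 'r s': factor to Y → r s Y1 with Y1 → s | ε | q Start.

Start ::= r s | q Start1; Y ::= s q | Start s | r s Y1; Start1 ::= q Start | Y; Y1 ::= s | ε | q Start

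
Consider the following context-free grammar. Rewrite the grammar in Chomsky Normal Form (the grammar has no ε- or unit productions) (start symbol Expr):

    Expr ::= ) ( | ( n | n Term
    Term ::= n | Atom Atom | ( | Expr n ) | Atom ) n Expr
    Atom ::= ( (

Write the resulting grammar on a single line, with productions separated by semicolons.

Expr ::= X1 X2 | X2 X3 | X3 Term; Term ::= n | Atom Atom | ( | Expr Y1 | Atom Y2; Atom ::= X2 X2; X1 ::= ); X2 ::= (; X3 ::= n; Y1 ::= X3 X1; Y2 ::= X1 Y3; Y3 ::= X3 Expr

Introduce a nonterminal for each terminal appearing in a rule of length ≥ 2: X1 → ), X2 → (, X3 → n.
Binarize each right-hand side of length ≥ 3 by chaining fresh nonterminals (Y1, Y2, …): affected rules were Term → Expr X3 X1; Term → Atom X1 X3 Expr.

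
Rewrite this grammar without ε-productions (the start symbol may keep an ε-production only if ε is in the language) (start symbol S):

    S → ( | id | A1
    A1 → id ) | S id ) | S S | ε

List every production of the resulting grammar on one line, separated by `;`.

Nullable set = {A1, S}.
ε ∈ L(G) since S is nullable, so keep S → ε.
Add the nullable-subset variants: A1 → S S gives S S | S.

S → ( | id | A1 | ε; A1 → id ) | S id ) | S S | S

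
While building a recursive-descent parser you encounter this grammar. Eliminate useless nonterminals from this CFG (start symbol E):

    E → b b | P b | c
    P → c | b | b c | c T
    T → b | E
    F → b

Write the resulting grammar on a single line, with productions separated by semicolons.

E → b b | P b | c; P → c | b | b c | c T; T → b | E

Generating nonterminals: {E, F, P, T}.
Reachable from E after that: {E, P, T}.
Removed useless symbols: {F} and every production mentioning them.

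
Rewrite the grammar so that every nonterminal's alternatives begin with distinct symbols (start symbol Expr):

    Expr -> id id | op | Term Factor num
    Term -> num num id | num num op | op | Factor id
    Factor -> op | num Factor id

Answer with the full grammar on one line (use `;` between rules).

Expr -> id id | op | Term Factor num; Term -> op | Factor id | num num Term1; Factor -> op | num Factor id; Term1 -> id | op

Term has alternatives sharing prefix 'num num': factor to Term → num num Term1 with Term1 → id | op.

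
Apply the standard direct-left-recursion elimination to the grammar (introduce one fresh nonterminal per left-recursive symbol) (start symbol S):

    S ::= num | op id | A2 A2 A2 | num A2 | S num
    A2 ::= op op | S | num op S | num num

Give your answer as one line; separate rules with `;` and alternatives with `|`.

Directly left-recursive nonterminal: S.
For S: α = {num}, β = {num, op id, A2 A2 A2, num A2}. Rewrite as S → β S' and S' → α S' | ε.

S ::= num S' | op id S' | A2 A2 A2 S' | num A2 S'; A2 ::= op op | S | num op S | num num; S' ::= num S' | ε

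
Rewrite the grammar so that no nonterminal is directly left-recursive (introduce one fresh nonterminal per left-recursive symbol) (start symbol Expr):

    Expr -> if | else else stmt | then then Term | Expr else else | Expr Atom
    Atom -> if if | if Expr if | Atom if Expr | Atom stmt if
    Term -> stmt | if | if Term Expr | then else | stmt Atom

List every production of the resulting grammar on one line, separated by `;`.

Expr -> if Expr1 | else else stmt Expr1 | then then Term Expr1; Atom -> if if Atom1 | if Expr if Atom1; Term -> stmt | if | if Term Expr | then else | stmt Atom; Expr1 -> else else Expr1 | Atom Expr1 | ε; Atom1 -> if Expr Atom1 | stmt if Atom1 | ε

Directly left-recursive nonterminals: Expr, Atom.
For Expr: α = {else else, Atom}, β = {if, else else stmt, then then Term}. Rewrite as Expr → β Expr1 and Expr1 → α Expr1 | ε.
For Atom: α = {if Expr, stmt if}, β = {if if, if Expr if}. Rewrite as Atom → β Atom1 and Atom1 → α Atom1 | ε.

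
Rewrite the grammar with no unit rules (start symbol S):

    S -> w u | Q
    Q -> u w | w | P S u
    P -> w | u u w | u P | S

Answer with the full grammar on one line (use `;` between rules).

S -> w u | u w | w | P S u; Q -> u w | w | P S u; P -> w u | w | u u w | u P | u w | P S u

Unit pairs: P ⇒* {Q, S}; S ⇒* {Q}.
Replace each nonterminal's rules with the union of the non-unit rules of every nonterminal it unit-derives.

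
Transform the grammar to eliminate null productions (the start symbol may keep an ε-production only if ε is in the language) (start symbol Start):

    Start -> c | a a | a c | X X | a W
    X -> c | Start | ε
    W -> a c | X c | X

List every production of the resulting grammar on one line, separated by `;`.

Start -> c | a a | a c | X X | X | a W | a | ε; X -> c | Start; W -> a c | X c | c | X

The nullable symbols are {Start, W, X}.
ε ∈ L(G) since Start is nullable, so keep Start → ε.
For each production, add variants omitting each subset of nullable occurrences: Start → X X gives X X | X. Start → a W gives a W | a. W → X c gives X c | c.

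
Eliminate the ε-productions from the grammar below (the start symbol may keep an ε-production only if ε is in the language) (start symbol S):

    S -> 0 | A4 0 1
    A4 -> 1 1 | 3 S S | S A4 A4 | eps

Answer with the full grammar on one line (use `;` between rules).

Nullable nonterminals: {A4}.
ε ∉ L(G), so no ε-production is kept.
For each production, add variants omitting each subset of nullable occurrences: S → A4 0 1 gives A4 0 1 | 0 1. A4 → S A4 A4 gives S A4 A4 | S A4 | S.

S -> 0 | A4 0 1 | 0 1; A4 -> 1 1 | 3 S S | S A4 A4 | S A4 | S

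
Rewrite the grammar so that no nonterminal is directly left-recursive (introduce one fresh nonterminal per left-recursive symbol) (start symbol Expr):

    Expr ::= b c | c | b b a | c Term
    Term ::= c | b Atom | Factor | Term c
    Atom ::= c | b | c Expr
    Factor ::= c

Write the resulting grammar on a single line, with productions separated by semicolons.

Expr ::= b c | c | b b a | c Term; Term ::= c Term1 | b Atom Term1 | Factor Term1; Atom ::= c | b | c Expr; Factor ::= c; Term1 ::= c Term1 | ε

Left recursion appears on Term.
For Term: α = {c}, β = {c, b Atom, Factor}. Rewrite as Term → β Term1 and Term1 → α Term1 | ε.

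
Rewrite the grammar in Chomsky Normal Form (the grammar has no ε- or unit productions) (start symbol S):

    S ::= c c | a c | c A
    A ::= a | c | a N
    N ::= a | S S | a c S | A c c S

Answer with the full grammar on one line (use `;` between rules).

Introduce a nonterminal for each terminal appearing in a rule of length ≥ 2: X1 → c, X2 → a.
Binarize each right-hand side of length ≥ 3 by chaining fresh nonterminals (Y1, Y2, …): affected rules were N → X2 X1 S; N → A X1 X1 S.

S ::= X1 X1 | X2 X1 | X1 A; A ::= a | c | X2 N; N ::= a | S S | X2 Y1 | A Y2; X1 ::= c; X2 ::= a; Y1 ::= X1 S; Y2 ::= X1 Y3; Y3 ::= X1 S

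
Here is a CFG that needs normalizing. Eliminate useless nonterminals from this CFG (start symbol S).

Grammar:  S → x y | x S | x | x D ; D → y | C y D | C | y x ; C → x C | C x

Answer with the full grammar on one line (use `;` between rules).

Generating nonterminals: {D, S}.
Reachable from S after that: {D, S}.
Removed useless symbols: {C} and every production mentioning them.

S → x y | x S | x | x D; D → y | y x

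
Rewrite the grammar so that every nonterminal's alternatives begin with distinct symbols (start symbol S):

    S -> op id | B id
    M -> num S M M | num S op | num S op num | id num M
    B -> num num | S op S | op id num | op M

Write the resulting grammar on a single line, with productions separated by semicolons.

M has alternatives sharing prefix 'num S': factor to M → num S M' with M' → M M | op | op num.
B has alternatives sharing prefix 'op': factor to B → op B' with B' → id num | M.
M' has alternatives sharing prefix 'op': factor to M' → op M'' with M'' → ε | num.

S -> op id | B id; M -> id num M | num S M'; B -> num num | S op S | op B'; M' -> M M | op M''; B' -> id num | M; M'' -> epsilon | num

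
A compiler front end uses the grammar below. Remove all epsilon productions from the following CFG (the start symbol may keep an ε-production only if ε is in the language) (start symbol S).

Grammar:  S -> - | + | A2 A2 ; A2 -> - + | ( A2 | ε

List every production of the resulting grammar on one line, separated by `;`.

S -> - | + | A2 A2 | A2 | ε; A2 -> - + | ( A2 | (

Nullable set = {A2, S}.
ε ∈ L(G) since S is nullable, so keep S → ε.
Add the nullable-subset variants: S → A2 A2 gives A2 A2 | A2. A2 → ( A2 gives ( A2 | (.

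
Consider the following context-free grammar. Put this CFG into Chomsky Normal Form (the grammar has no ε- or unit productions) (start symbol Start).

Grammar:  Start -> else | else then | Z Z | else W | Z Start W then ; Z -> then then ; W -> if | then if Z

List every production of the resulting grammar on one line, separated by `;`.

Start -> else | X1 X2 | Z Z | X1 W | Z Y1; Z -> X2 X2; W -> if | X2 Y3; X1 -> else; X2 -> then; X3 -> if; Y1 -> Start Y2; Y2 -> W X2; Y3 -> X3 Z

Introduce a nonterminal for each terminal appearing in a rule of length ≥ 2: X1 → else, X2 → then, X3 → if.
Binarize each right-hand side of length ≥ 3 by chaining fresh nonterminals (Y1, Y2, …): affected rules were Start → Z Start W X2; W → X2 X3 Z.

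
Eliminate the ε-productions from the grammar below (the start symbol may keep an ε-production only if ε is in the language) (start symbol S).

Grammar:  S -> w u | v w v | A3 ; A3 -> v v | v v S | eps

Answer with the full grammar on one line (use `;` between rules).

S -> w u | v w v | A3 | eps; A3 -> v v | v v S

Nullable set = {A3, S}.
ε ∈ L(G) since S is nullable, so keep S → ε.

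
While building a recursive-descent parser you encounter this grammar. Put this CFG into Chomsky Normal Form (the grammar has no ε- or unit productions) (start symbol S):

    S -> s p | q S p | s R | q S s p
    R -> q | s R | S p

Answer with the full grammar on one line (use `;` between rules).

S -> X1 X2 | X3 Y1 | X1 R | X3 Y2; R -> q | X1 R | S X2; X1 -> s; X2 -> p; X3 -> q; Y1 -> S X2; Y2 -> S Y3; Y3 -> X1 X2

Introduce a nonterminal for each terminal appearing in a rule of length ≥ 2: X1 → s, X2 → p, X3 → q.
Binarize each right-hand side of length ≥ 3 by chaining fresh nonterminals (Y1, Y2, …): affected rules were S → X3 S X2; S → X3 S X1 X2.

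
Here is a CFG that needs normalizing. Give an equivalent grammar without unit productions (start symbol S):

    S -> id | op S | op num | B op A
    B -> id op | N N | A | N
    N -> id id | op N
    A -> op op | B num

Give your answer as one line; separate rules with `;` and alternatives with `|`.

Unit pairs: B ⇒* {A, N}.
For every A with A ⇒* B via unit rules, add B's non-unit alternatives to A; then delete every rule of the form X → Y.

S -> id | op S | op num | B op A; B -> id op | N N | id id | op N | op op | B num; N -> id id | op N; A -> op op | B num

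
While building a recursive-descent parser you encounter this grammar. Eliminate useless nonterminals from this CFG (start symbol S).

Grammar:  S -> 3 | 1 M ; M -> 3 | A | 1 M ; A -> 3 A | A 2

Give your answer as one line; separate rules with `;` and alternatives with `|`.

Generating nonterminals: {M, S}.
Reachable from S after that: {M, S}.
Removed useless symbols: {A} and every production mentioning them.

S -> 3 | 1 M; M -> 3 | 1 M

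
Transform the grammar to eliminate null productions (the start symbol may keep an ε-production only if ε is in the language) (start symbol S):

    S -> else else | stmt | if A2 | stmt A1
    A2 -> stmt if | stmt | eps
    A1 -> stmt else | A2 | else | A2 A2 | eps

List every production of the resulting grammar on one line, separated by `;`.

S -> else else | stmt | if A2 | if | stmt A1; A2 -> stmt if | stmt; A1 -> stmt else | A2 | else | A2 A2

Nullable set = {A1, A2}.
ε ∉ L(G), so no ε-production is kept.
Add the nullable-subset variants: S → if A2 gives if A2 | if.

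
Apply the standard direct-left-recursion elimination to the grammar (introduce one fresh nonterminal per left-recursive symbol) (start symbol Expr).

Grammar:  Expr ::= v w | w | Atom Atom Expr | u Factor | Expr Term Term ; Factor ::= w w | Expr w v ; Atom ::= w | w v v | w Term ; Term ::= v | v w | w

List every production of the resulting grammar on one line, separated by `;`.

Expr ::= v w Expr1 | w Expr1 | Atom Atom Expr Expr1 | u Factor Expr1; Factor ::= w w | Expr w v; Atom ::= w | w v v | w Term; Term ::= v | v w | w; Expr1 ::= Term Term Expr1 | ε

Directly left-recursive nonterminal: Expr.
For Expr: α = {Term Term}, β = {v w, w, Atom Atom Expr, u Factor}. Rewrite as Expr → β Expr1 and Expr1 → α Expr1 | ε.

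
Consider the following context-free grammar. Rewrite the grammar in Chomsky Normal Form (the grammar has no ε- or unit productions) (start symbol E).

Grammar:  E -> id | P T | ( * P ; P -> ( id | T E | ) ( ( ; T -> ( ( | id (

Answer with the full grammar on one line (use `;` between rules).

Introduce a nonterminal for each terminal appearing in a rule of length ≥ 2: X1 → (, X2 → *, X3 → id, X4 → ).
Binarize each right-hand side of length ≥ 3 by chaining fresh nonterminals (Y1, Y2, …): affected rules were E → X1 X2 P; P → X4 X1 X1.

E -> id | P T | X1 Y1; P -> X1 X3 | T E | X4 Y2; T -> X1 X1 | X3 X1; X1 -> (; X2 -> *; X3 -> id; X4 -> ); Y1 -> X2 P; Y2 -> X1 X1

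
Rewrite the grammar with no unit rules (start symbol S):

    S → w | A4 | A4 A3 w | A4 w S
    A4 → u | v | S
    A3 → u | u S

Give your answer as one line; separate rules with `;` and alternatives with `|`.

S → u | v | w | A4 A3 w | A4 w S; A4 → u | v | w | A4 A3 w | A4 w S; A3 → u | u S

Unit pairs: A4 ⇒* {S}; S ⇒* {A4}.
For each unit pair (A, B), copy every non-unit production of B to A, then drop all unit productions.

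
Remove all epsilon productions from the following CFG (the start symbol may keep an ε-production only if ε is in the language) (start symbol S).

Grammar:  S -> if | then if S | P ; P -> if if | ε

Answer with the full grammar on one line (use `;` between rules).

S -> if | then if S | then if | P | ε; P -> if if

Nullable nonterminals: {P, S}.
ε ∈ L(G) since S is nullable, so keep S → ε.
Add the nullable-subset variants: S → then if S gives then if S | then if.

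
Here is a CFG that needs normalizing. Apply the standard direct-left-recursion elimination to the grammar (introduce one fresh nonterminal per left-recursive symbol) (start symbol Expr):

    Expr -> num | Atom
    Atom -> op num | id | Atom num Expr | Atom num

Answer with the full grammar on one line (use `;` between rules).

Expr -> num | Atom; Atom -> op num Atom1 | id Atom1; Atom1 -> num Expr Atom1 | num Atom1 | epsilon

Atom is directly left-recursive.
For Atom: α = {num Expr, num}, β = {op num, id}. Rewrite as Atom → β Atom1 and Atom1 → α Atom1 | ε.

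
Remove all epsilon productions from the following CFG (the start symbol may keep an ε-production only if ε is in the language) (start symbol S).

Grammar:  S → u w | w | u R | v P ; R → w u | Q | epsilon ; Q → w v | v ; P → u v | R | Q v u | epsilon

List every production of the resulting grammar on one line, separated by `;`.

S → u w | w | u R | u | v P | v; R → w u | Q; Q → w v | v; P → u v | R | Q v u

Nullable set = {P, R}.
ε ∉ L(G), so no ε-production is kept.
Add the nullable-subset variants: S → u R gives u R | u. S → v P gives v P | v.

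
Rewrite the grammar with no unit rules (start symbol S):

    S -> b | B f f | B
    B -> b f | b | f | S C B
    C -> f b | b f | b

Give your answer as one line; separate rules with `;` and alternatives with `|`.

S -> b f | b | f | S C B | B f f; B -> b f | b | f | S C B; C -> f b | b f | b

Unit pairs: S ⇒* {B}.
For each unit pair (A, B), copy every non-unit production of B to A, then drop all unit productions.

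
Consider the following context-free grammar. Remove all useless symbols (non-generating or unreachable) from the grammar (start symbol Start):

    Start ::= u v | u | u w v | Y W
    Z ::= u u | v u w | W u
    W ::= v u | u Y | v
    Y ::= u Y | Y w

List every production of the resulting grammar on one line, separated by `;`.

Generating nonterminals: {Start, W, Z}.
Reachable from Start after that: {Start}.
Removed useless symbols: {W, Y, Z} and every production mentioning them.

Start ::= u v | u | u w v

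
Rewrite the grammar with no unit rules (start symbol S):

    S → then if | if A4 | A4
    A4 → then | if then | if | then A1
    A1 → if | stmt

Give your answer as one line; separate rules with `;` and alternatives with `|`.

Unit pairs: S ⇒* {A4}.
For every A with A ⇒* B via unit rules, add B's non-unit alternatives to A; then delete every rule of the form X → Y.

S → then | if then | if | then A1 | then if | if A4; A4 → then | if then | if | then A1; A1 → if | stmt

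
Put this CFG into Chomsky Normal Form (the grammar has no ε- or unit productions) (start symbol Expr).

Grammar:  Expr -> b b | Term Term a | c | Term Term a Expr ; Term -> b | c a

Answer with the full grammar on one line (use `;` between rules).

Expr -> X1 X1 | Term Y1 | c | Term Y2; Term -> b | X3 X2; X1 -> b; X2 -> a; X3 -> c; Y1 -> Term X2; Y2 -> Term Y3; Y3 -> X2 Expr

Introduce a nonterminal for each terminal appearing in a rule of length ≥ 2: X1 → b, X2 → a, X3 → c.
Binarize each right-hand side of length ≥ 3 by chaining fresh nonterminals (Y1, Y2, …): affected rules were Expr → Term Term X2; Expr → Term Term X2 Expr.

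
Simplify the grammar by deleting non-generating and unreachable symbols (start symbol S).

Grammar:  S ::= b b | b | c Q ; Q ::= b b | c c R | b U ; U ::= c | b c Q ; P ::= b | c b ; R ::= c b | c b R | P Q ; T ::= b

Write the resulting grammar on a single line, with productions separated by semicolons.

Generating nonterminals: {P, Q, R, S, T, U}.
Reachable from S after that: {P, Q, R, S, U}.
Removed useless symbols: {T} and every production mentioning them.

S ::= b b | b | c Q; Q ::= b b | c c R | b U; U ::= c | b c Q; P ::= b | c b; R ::= c b | c b R | P Q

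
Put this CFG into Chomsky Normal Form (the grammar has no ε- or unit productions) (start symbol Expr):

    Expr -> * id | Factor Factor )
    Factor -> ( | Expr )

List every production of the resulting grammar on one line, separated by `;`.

Introduce a nonterminal for each terminal appearing in a rule of length ≥ 2: X1 → *, X2 → id, X3 → ).
Binarize each right-hand side of length ≥ 3 by chaining fresh nonterminals (Y1, Y2, …): affected rules were Expr → Factor Factor X3.

Expr -> X1 X2 | Factor Y1; Factor -> ( | Expr X3; X1 -> *; X2 -> id; X3 -> ); Y1 -> Factor X3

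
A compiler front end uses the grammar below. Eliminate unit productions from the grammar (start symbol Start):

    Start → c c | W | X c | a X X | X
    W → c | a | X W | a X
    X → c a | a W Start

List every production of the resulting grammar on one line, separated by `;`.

Start → c c | X c | a X X | c a | a W Start | c | a | X W | a X; W → c | a | X W | a X; X → c a | a W Start

Unit pairs: Start ⇒* {W, X}.
For every A with A ⇒* B via unit rules, add B's non-unit alternatives to A; then delete every rule of the form X → Y.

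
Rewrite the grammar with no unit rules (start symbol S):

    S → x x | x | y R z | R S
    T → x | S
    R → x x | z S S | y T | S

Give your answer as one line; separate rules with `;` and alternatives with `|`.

S → x x | x | y R z | R S; T → x x | x | y R z | R S; R → x x | x | y R z | R S | z S S | y T

Unit pairs: R ⇒* {S}; T ⇒* {S}.
Replace each nonterminal's rules with the union of the non-unit rules of every nonterminal it unit-derives.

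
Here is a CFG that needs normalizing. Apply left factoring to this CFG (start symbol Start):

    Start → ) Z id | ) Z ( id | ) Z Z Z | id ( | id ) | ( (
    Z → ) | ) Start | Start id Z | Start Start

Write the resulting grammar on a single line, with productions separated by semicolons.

Start → ( ( | ) Z Start1 | id Start2; Z → ) Z1 | Start Z2; Start1 → id | ( id | Z Z; Start2 → ( | ); Z1 → ε | Start; Z2 → id Z | Start

Start has alternatives sharing prefix ') Z': factor to Start → ) Z Start1 with Start1 → id | ( id | Z Z.
Start has alternatives sharing prefix 'id': factor to Start → id Start2 with Start2 → ( | ).
Z has alternatives sharing prefix ')': factor to Z → ) Z1 with Z1 → ε | Start.
Z has alternatives sharing prefix 'Start': factor to Z → Start Z2 with Z2 → id Z | Start.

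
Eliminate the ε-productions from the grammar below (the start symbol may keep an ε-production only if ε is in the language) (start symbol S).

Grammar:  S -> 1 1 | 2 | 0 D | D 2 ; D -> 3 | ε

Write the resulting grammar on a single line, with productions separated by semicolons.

S -> 1 1 | 2 | 0 D | 0 | D 2; D -> 3

Nullable nonterminals: {D}.
ε ∉ L(G), so no ε-production is kept.
For each production, add variants omitting each subset of nullable occurrences: S → 0 D gives 0 D | 0.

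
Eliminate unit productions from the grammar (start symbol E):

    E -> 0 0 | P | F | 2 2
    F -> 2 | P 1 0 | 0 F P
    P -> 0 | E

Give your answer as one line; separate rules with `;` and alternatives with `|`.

E -> 0 0 | 2 2 | 0 | 2 | P 1 0 | 0 F P; F -> 2 | P 1 0 | 0 F P; P -> 0 0 | 2 2 | 0 | 2 | P 1 0 | 0 F P

Unit pairs: E ⇒* {F, P}; P ⇒* {E, F}.
Replace each nonterminal's rules with the union of the non-unit rules of every nonterminal it unit-derives.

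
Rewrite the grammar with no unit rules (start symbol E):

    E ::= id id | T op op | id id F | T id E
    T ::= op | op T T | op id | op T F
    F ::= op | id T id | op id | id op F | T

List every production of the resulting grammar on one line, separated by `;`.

E ::= id id | T op op | id id F | T id E; T ::= op | op T T | op id | op T F; F ::= op | id T id | op id | id op F | op T T | op T F

Unit pairs: F ⇒* {T}.
Replace each nonterminal's rules with the union of the non-unit rules of every nonterminal it unit-derives.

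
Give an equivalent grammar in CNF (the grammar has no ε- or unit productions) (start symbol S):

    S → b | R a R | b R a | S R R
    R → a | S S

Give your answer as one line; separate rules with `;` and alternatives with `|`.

S → b | R Y1 | X2 Y2 | S Y3; R → a | S S; X1 → a; X2 → b; Y1 → X1 R; Y2 → R X1; Y3 → R R

Introduce a nonterminal for each terminal appearing in a rule of length ≥ 2: X1 → a, X2 → b.
Binarize each right-hand side of length ≥ 3 by chaining fresh nonterminals (Y1, Y2, …): affected rules were S → R X1 R; S → X2 R X1; S → S R R.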